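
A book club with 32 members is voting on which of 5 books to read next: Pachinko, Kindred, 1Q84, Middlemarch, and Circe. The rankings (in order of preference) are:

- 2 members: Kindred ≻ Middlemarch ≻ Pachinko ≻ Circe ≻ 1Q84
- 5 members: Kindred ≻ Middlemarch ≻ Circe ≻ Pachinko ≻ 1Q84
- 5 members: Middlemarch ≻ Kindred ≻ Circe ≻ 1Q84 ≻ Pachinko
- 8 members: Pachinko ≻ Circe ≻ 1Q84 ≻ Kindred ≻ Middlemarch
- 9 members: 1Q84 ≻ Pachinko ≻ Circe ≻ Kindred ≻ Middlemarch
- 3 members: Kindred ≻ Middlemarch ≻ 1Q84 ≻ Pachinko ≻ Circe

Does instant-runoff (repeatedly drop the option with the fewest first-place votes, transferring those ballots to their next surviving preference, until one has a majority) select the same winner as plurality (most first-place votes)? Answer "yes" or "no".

no

Instant-runoff — R1 Pachinko 8, Kindred 10, 1Q84 9, Middlemarch 5, Circe 0 (Circe out); R2 Pachinko 8, Kindred 10, 1Q84 9, Middlemarch 5 (Middlemarch out); R3 Pachinko 8, Kindred 15, 1Q84 9 (Pachinko out); R4 Kindred 15, 1Q84 17 (1Q84 winner). Winner: 1Q84.
Plurality — first-place votes: Pachinko 8, Kindred 10, 1Q84 9, Middlemarch 5, Circe 0. Winner: Kindred.
The two methods disagree.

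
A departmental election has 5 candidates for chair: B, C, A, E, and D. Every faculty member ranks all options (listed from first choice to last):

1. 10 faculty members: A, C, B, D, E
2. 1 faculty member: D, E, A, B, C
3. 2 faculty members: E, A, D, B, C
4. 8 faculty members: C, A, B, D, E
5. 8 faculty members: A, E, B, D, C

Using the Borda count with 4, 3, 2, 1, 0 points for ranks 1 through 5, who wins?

B: 10·2 + 1·1 + 2·1 + 8·2 + 8·2 = 55
C: 10·3 + 1·0 + 2·0 + 8·4 + 8·0 = 62
A: 10·4 + 1·2 + 2·3 + 8·3 + 8·4 = 104
E: 10·0 + 1·3 + 2·4 + 8·0 + 8·3 = 35
D: 10·1 + 1·4 + 2·2 + 8·1 + 8·1 = 34
A has the highest Borda score (104).

A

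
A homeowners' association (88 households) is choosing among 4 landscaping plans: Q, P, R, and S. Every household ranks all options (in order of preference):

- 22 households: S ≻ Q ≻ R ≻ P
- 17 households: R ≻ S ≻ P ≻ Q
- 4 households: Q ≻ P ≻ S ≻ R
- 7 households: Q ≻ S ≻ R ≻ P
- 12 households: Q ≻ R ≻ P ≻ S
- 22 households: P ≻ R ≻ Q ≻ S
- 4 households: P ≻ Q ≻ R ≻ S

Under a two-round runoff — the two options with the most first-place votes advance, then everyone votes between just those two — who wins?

Q

Round 1 first-place votes: Q 23, P 26, R 17, S 22.
P and Q advance.
Runoff: P is preferred to Q by 43 voters; Q by 45.
Q wins the runoff.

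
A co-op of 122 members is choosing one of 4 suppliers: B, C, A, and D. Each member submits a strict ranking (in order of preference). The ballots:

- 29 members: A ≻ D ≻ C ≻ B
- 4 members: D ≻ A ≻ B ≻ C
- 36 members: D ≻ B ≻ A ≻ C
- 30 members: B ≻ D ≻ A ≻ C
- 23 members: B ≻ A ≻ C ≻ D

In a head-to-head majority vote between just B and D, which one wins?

Voters preferring B to D: 53; preferring D to B: 69.
D wins the head-to-head.

D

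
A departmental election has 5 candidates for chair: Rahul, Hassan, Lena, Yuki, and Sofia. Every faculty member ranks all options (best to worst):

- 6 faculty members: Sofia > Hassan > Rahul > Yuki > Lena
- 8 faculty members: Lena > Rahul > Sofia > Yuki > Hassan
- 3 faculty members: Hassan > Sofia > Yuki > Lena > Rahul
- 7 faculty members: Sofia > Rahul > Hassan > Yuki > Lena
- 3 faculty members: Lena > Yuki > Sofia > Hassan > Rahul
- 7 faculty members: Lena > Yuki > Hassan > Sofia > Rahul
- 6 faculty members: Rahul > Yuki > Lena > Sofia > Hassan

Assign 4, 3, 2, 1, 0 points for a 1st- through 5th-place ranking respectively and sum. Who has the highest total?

Sofia

Rahul: 6·2 + 8·3 + 3·0 + 7·3 + 3·0 + 7·0 + 6·4 = 81
Hassan: 6·3 + 8·0 + 3·4 + 7·2 + 3·1 + 7·2 + 6·0 = 61
Lena: 6·0 + 8·4 + 3·1 + 7·0 + 3·4 + 7·4 + 6·2 = 87
Yuki: 6·1 + 8·1 + 3·2 + 7·1 + 3·3 + 7·3 + 6·3 = 75
Sofia: 6·4 + 8·2 + 3·3 + 7·4 + 3·2 + 7·1 + 6·1 = 96
Sofia has the highest Borda score (96).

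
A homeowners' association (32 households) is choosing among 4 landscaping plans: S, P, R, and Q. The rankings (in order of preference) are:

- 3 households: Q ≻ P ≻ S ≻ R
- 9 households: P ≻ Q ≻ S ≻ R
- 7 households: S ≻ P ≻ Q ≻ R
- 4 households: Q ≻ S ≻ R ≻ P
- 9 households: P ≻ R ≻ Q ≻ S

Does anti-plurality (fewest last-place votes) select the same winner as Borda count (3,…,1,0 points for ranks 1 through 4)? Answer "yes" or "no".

Anti-plurality — last-place votes: S 9, P 4, R 19, Q 0. Winner: Q.
Borda — scores: S 41, P 74, R 22, Q 55. Winner: P.
The two methods disagree.

no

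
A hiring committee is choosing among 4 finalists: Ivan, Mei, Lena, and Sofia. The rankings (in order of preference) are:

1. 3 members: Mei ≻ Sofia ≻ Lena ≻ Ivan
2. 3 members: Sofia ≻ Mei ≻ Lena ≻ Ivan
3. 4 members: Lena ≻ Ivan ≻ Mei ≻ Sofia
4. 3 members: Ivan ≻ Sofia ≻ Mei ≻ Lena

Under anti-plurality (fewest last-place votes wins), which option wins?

Mei

Last-place votes: Ivan 6, Mei 0, Lena 3, Sofia 4.
Mei is ranked last by the fewest voters, so Mei wins.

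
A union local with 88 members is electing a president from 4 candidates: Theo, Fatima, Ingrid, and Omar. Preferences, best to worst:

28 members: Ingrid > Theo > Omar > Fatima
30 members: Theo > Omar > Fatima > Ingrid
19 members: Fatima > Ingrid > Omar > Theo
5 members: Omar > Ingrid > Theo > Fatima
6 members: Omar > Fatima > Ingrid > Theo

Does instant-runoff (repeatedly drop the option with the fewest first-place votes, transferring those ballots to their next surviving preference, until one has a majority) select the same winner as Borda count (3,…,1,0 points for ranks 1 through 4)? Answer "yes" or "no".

Instant-runoff — R1 Theo 30, Fatima 19, Ingrid 28, Omar 11 (Omar out); R2 Theo 30, Fatima 25, Ingrid 33 (Fatima out); R3 Theo 30, Ingrid 58 (Ingrid winner). Winner: Ingrid.
Borda — scores: Theo 151, Fatima 99, Ingrid 138, Omar 140. Winner: Theo.
The two methods disagree.

no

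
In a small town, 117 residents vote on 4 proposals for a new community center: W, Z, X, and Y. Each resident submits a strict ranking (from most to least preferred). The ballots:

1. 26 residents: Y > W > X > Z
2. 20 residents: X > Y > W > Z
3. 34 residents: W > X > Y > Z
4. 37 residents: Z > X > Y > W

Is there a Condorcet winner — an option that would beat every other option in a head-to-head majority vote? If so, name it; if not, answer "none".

Checking pairwise contests:
Y beats W 83–34.
W beats Z 80–37.
W beats X 60–57.
X beats Y 91–26.
Every option loses at least one head-to-head, so there is no Condorcet winner.

none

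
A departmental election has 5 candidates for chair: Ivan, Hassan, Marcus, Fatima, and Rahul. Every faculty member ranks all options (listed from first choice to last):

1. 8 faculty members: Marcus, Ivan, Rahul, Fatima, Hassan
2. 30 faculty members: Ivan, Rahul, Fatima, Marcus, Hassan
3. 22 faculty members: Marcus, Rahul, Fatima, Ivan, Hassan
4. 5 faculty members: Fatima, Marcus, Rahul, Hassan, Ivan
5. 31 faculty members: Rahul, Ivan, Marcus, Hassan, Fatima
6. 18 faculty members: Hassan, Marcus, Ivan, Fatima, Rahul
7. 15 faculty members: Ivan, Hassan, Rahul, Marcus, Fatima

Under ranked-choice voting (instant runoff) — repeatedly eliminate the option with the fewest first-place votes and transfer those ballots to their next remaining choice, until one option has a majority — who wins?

Ivan

Round 1: Ivan 45, Hassan 18, Marcus 30, Fatima 5, Rahul 31. Eliminate Fatima.
Round 2: Ivan 45, Hassan 18, Marcus 35, Rahul 31. Eliminate Hassan.
Round 3: Ivan 45, Marcus 53, Rahul 31. Eliminate Rahul.
Round 4: Ivan 76, Marcus 53. Ivan has a majority.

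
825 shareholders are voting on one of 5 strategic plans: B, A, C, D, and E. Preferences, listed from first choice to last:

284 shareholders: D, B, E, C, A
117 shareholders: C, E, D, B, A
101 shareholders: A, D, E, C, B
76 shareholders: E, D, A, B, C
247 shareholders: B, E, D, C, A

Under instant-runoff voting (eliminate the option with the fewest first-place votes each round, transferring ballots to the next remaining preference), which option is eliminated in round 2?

Round 1: B 247, A 101, C 117, D 284, E 76. Eliminate E.
Round 2: B 247, A 101, C 117, D 360. Eliminate A.

A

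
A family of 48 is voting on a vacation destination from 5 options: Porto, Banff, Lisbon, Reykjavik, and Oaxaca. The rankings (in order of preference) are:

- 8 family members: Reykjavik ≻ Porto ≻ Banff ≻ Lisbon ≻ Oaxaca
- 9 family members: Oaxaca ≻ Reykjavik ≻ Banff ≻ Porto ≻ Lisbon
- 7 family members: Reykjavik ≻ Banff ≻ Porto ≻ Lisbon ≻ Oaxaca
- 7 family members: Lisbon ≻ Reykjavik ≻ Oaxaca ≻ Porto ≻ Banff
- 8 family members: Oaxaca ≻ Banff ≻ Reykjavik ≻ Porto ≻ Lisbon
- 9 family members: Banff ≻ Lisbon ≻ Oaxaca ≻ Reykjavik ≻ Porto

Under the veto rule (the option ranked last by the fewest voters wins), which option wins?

Reykjavik

Last-place votes: Porto 9, Banff 7, Lisbon 17, Reykjavik 0, Oaxaca 15.
Reykjavik is ranked last by the fewest voters, so Reykjavik wins.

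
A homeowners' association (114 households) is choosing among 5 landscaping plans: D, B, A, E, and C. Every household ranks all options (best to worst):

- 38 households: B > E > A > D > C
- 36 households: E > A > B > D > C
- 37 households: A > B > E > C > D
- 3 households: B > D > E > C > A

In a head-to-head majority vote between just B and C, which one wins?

Voters preferring B to C: 114; preferring C to B: 0.
B wins the head-to-head.

B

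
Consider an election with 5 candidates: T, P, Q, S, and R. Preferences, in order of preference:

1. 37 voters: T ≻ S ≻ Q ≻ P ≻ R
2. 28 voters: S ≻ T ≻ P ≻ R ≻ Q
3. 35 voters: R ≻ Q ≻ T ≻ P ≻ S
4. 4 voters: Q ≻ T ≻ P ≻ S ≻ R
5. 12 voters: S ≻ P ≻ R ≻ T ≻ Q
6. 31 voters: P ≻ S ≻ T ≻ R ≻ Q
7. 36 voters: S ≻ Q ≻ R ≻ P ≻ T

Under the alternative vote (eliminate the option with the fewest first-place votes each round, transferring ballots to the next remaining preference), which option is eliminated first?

Q

Round 1: T 37, P 31, Q 4, S 76, R 35. Eliminate Q.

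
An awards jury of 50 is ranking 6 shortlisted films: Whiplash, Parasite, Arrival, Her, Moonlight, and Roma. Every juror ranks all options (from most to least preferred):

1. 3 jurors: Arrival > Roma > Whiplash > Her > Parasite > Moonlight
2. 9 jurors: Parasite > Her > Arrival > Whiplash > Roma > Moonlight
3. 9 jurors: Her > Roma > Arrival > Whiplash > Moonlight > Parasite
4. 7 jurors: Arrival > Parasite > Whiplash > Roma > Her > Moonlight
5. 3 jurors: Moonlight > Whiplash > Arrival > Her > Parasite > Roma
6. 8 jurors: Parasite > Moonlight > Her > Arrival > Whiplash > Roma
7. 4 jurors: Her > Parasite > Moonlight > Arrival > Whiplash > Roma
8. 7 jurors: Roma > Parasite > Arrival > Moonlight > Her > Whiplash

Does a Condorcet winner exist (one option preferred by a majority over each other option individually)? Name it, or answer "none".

Parasite

Parasite vs Whiplash: 35–15 for Parasite.
Parasite vs Arrival: 28–22 for Parasite.
Parasite vs Her: 31–19 for Parasite.
Parasite vs Moonlight: 38–12 for Parasite.
Parasite vs Roma: 31–19 for Parasite.
Parasite beats every other option head-to-head.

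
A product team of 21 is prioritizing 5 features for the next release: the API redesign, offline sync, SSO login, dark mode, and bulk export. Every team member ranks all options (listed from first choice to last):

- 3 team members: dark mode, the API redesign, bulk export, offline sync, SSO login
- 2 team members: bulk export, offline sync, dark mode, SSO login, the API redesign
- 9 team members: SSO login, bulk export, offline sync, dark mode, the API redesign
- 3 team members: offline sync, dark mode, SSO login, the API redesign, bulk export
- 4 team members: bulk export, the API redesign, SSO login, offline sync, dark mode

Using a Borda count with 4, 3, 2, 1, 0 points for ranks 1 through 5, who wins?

the API redesign: 3·3 + 2·0 + 9·0 + 3·1 + 4·3 = 24
offline sync: 3·1 + 2·3 + 9·2 + 3·4 + 4·1 = 43
SSO login: 3·0 + 2·1 + 9·4 + 3·2 + 4·2 = 52
dark mode: 3·4 + 2·2 + 9·1 + 3·3 + 4·0 = 34
bulk export: 3·2 + 2·4 + 9·3 + 3·0 + 4·4 = 57
bulk export has the highest Borda score (57).

bulk export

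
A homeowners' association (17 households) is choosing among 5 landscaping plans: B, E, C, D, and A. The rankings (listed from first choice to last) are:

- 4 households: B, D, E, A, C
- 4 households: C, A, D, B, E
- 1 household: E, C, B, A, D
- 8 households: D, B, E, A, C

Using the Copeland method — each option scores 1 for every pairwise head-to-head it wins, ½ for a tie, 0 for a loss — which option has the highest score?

B: beats E, C, and A; loses to D → score 3.
E: beats C and A; loses to B and D → score 2.
C: loses to B, E, D, and A → score 0.
D: beats B, E, C, and A → score 4.
A: beats C; loses to B, E, and D → score 1.
D has the best pairwise record.

D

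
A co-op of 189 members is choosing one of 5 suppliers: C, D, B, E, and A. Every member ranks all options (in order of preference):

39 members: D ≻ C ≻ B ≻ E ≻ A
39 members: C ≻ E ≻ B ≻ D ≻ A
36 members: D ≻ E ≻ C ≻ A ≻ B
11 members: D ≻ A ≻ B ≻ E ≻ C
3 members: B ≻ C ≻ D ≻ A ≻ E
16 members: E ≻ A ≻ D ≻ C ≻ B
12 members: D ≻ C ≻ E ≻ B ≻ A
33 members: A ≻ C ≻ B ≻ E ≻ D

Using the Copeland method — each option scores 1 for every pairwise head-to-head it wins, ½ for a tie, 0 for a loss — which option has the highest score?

C: beats B, E, and A; loses to D → score 3.
D: beats C, B, E, and A → score 4.
B: loses to C, D, E, and A → score 0.
E: beats B and A; loses to C and D → score 2.
A: beats B; loses to C, D, and E → score 1.
D has the best pairwise record.

D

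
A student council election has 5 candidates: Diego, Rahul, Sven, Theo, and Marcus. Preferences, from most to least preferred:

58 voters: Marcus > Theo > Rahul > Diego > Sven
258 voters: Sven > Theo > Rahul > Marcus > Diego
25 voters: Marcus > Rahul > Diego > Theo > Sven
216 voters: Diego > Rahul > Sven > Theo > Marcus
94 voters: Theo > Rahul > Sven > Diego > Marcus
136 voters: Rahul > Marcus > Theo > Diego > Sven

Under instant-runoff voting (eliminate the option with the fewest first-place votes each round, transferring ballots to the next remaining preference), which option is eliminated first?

Marcus

Round 1: Diego 216, Rahul 136, Sven 258, Theo 94, Marcus 83. Eliminate Marcus.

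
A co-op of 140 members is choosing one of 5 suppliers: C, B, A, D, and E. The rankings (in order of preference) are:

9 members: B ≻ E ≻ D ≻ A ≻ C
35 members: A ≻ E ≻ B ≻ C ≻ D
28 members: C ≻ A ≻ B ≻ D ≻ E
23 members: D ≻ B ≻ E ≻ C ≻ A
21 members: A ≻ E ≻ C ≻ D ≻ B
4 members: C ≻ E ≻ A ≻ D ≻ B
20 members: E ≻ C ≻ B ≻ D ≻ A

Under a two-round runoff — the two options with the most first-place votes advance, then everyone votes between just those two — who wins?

C

Round 1 first-place votes: C 32, B 9, A 56, D 23, E 20.
A and C advance.
Runoff: A is preferred to C by 65 voters; C by 75.
C wins the runoff.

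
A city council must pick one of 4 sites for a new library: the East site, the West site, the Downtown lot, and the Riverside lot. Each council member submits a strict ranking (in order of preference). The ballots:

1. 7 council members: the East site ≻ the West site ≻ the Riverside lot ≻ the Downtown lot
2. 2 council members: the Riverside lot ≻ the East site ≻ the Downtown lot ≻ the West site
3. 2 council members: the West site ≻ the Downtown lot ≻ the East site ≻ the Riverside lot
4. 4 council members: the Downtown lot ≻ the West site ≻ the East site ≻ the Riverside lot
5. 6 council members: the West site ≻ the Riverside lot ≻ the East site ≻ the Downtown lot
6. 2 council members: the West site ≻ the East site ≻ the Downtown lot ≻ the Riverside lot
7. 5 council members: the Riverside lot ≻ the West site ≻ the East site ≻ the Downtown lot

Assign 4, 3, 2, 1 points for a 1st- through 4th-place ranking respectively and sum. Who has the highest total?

the West site

the East site: 7·4 + 2·3 + 2·2 + 4·2 + 6·2 + 2·3 + 5·2 = 74
the West site: 7·3 + 2·1 + 2·4 + 4·3 + 6·4 + 2·4 + 5·3 = 90
the Downtown lot: 7·1 + 2·2 + 2·3 + 4·4 + 6·1 + 2·2 + 5·1 = 48
the Riverside lot: 7·2 + 2·4 + 2·1 + 4·1 + 6·3 + 2·1 + 5·4 = 68
the West site has the highest Borda score (90).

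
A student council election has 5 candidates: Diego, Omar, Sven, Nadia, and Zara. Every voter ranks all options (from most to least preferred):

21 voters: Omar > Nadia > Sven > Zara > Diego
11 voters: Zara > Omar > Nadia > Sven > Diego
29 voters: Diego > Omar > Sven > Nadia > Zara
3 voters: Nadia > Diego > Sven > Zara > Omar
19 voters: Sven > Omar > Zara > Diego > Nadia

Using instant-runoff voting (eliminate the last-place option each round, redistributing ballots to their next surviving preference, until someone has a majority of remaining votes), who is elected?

Round 1: Diego 29, Omar 21, Sven 19, Nadia 3, Zara 11. Eliminate Nadia.
Round 2: Diego 32, Omar 21, Sven 19, Zara 11. Eliminate Zara.
Round 3: Diego 32, Omar 32, Sven 19. Eliminate Sven.
Round 4: Diego 32, Omar 51. Omar has a majority.

Omar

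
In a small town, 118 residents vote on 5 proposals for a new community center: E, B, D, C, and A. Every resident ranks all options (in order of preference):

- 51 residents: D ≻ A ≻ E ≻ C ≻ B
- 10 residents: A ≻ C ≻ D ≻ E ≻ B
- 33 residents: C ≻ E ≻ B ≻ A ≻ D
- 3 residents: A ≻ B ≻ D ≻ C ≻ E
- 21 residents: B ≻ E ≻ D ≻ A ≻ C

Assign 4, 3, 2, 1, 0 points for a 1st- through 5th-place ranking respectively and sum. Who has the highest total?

E: 51·2 + 10·1 + 33·3 + 3·0 + 21·3 = 274
B: 51·0 + 10·0 + 33·2 + 3·3 + 21·4 = 159
D: 51·4 + 10·2 + 33·0 + 3·2 + 21·2 = 272
C: 51·1 + 10·3 + 33·4 + 3·1 + 21·0 = 216
A: 51·3 + 10·4 + 33·1 + 3·4 + 21·1 = 259
E has the highest Borda score (274).

E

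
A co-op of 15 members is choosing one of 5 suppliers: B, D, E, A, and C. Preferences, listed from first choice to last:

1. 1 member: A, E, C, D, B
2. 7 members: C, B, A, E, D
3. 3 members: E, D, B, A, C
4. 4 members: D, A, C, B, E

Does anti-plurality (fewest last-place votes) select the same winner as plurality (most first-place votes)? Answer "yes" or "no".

Anti-plurality — last-place votes: B 1, D 7, E 4, A 0, C 3. Winner: A.
Plurality — first-place votes: B 0, D 4, E 3, A 1, C 7. Winner: C.
The two methods disagree.

no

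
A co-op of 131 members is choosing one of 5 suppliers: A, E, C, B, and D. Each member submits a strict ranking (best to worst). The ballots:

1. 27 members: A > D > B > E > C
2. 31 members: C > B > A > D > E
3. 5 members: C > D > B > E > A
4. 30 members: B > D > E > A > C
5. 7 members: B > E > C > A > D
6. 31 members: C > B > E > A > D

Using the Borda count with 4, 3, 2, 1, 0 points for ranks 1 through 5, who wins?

B

A: 27·4 + 31·2 + 5·0 + 30·1 + 7·1 + 31·1 = 238
E: 27·1 + 31·0 + 5·1 + 30·2 + 7·3 + 31·2 = 175
C: 27·0 + 31·4 + 5·4 + 30·0 + 7·2 + 31·4 = 282
B: 27·2 + 31·3 + 5·2 + 30·4 + 7·4 + 31·3 = 398
D: 27·3 + 31·1 + 5·3 + 30·3 + 7·0 + 31·0 = 217
B has the highest Borda score (398).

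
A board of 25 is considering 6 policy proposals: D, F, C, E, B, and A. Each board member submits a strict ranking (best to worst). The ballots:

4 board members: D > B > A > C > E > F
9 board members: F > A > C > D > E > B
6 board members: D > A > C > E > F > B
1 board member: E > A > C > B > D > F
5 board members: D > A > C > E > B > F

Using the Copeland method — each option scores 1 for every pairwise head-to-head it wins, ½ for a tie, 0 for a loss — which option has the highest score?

D

D: beats F, C, E, B, and A → score 5.
F: beats B; loses to D, C, E, and A → score 1.
C: beats F, E, and B; loses to D and A → score 3.
E: beats F and B; loses to D, C, and A → score 2.
B: loses to D, F, C, E, and A → score 0.
A: beats F, C, E, and B; loses to D → score 4.
D has the best pairwise record.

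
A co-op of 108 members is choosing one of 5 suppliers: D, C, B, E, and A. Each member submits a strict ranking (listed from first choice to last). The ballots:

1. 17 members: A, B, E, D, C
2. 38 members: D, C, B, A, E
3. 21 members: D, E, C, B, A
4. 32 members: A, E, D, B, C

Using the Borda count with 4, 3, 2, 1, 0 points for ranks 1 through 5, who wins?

D

D: 17·1 + 38·4 + 21·4 + 32·2 = 317
C: 17·0 + 38·3 + 21·2 + 32·0 = 156
B: 17·3 + 38·2 + 21·1 + 32·1 = 180
E: 17·2 + 38·0 + 21·3 + 32·3 = 193
A: 17·4 + 38·1 + 21·0 + 32·4 = 234
D has the highest Borda score (317).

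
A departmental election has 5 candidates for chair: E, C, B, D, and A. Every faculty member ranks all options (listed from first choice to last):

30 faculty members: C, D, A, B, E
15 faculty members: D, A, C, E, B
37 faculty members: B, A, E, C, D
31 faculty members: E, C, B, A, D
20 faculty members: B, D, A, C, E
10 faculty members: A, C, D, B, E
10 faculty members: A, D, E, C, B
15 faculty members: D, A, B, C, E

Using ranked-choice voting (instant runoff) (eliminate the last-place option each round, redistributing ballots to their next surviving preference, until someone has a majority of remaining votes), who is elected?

Round 1: E 31, C 30, B 57, D 30, A 20. Eliminate A.
Round 2: E 31, C 40, B 57, D 40. Eliminate E.
Round 3: C 71, B 57, D 40. Eliminate D.
Round 4: C 96, B 72. C has a majority.

C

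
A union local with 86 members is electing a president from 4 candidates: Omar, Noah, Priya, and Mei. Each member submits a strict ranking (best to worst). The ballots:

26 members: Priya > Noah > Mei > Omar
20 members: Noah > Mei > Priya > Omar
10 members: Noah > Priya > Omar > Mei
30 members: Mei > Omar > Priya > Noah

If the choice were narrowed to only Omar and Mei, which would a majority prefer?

Mei

Voters preferring Omar to Mei: 10; preferring Mei to Omar: 76.
Mei wins the head-to-head.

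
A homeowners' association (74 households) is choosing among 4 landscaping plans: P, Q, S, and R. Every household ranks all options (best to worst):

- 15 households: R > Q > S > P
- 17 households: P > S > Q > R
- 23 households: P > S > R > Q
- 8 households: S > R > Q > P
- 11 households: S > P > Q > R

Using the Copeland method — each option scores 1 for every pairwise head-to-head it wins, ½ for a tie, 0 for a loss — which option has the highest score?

P

P: beats Q, S, and R → score 3.
Q: loses to P, S, and R → score 0.
S: beats Q and R; loses to P → score 2.
R: beats Q; loses to P and S → score 1.
P has the best pairwise record.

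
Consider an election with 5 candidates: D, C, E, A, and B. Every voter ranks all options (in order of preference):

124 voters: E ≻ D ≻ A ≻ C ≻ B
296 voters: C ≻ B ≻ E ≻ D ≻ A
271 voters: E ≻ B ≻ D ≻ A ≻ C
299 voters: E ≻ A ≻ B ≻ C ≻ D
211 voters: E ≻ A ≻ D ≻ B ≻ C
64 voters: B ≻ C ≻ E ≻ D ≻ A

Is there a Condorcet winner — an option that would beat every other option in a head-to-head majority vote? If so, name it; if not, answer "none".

E vs D: 1265–0 for E.
E vs C: 905–360 for E.
E vs A: 1265–0 for E.
E vs B: 905–360 for E.
E beats every other option head-to-head.

E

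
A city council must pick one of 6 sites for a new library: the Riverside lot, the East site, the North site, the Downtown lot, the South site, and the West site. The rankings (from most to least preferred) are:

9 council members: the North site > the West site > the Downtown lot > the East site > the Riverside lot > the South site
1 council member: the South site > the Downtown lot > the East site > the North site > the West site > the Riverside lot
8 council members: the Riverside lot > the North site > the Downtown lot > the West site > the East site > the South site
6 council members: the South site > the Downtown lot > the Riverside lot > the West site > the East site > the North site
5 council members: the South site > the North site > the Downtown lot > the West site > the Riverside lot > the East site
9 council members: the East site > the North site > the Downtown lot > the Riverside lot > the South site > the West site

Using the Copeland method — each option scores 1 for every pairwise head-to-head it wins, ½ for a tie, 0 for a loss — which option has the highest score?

the Riverside lot: beats the South site and the West site; ties the East site; loses to the North site and the Downtown lot → score 2.5.
the East site: beats the South site; ties the Riverside lot; loses to the North site, the Downtown lot, and the West site → score 1.5.
the North site: beats the Riverside lot, the East site, the Downtown lot, the South site, and the West site → score 5.
the Downtown lot: beats the Riverside lot, the East site, the South site, and the West site; loses to the North site → score 4.
the South site: beats the West site; loses to the Riverside lot, the East site, the North site, and the Downtown lot → score 1.
the West site: beats the East site; loses to the Riverside lot, the North site, the Downtown lot, and the South site → score 1.
the North site has the best pairwise record.

the North site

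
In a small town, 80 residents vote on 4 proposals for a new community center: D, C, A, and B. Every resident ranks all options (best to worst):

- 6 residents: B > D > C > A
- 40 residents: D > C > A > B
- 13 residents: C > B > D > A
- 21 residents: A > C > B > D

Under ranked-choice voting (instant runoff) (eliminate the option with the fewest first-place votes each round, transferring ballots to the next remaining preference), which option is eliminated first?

B

Round 1: D 40, C 13, A 21, B 6. Eliminate B.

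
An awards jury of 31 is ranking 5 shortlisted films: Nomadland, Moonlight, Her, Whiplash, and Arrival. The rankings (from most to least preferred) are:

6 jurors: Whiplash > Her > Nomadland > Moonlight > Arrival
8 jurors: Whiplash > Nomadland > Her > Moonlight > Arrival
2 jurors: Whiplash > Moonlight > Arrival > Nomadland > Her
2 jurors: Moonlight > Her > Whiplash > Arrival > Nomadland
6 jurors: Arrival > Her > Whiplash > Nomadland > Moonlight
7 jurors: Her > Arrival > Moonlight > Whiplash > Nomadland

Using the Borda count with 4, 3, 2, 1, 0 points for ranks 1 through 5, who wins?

Nomadland: 6·2 + 8·3 + 2·1 + 2·0 + 6·1 + 7·0 = 44
Moonlight: 6·1 + 8·1 + 2·3 + 2·4 + 6·0 + 7·2 = 42
Her: 6·3 + 8·2 + 2·0 + 2·3 + 6·3 + 7·4 = 86
Whiplash: 6·4 + 8·4 + 2·4 + 2·2 + 6·2 + 7·1 = 87
Arrival: 6·0 + 8·0 + 2·2 + 2·1 + 6·4 + 7·3 = 51
Whiplash has the highest Borda score (87).

Whiplash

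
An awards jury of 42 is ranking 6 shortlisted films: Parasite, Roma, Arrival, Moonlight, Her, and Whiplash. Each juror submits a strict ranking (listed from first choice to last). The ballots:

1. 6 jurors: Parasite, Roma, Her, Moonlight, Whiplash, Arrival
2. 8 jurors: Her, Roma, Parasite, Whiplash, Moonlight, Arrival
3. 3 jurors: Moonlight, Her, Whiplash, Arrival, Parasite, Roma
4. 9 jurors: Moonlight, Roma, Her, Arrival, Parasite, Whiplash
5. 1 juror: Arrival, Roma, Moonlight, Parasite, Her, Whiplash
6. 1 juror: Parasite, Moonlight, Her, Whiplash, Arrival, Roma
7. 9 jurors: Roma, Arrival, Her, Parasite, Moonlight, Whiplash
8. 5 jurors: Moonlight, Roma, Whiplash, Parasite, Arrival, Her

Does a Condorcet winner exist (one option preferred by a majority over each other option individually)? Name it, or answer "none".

Roma

Roma vs Parasite: 32–10 for Roma.
Roma vs Arrival: 37–5 for Roma.
Roma vs Moonlight: 24–18 for Roma.
Roma vs Her: 30–12 for Roma.
Roma vs Whiplash: 38–4 for Roma.
Roma beats every other option head-to-head.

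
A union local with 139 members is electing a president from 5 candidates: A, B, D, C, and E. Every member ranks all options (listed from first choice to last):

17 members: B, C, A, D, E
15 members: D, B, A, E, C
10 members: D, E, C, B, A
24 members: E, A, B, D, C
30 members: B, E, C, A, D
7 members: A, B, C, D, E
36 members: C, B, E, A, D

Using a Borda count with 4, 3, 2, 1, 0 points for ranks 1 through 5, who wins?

A: 17·2 + 15·2 + 10·0 + 24·3 + 30·1 + 7·4 + 36·1 = 230
B: 17·4 + 15·3 + 10·1 + 24·2 + 30·4 + 7·3 + 36·3 = 420
D: 17·1 + 15·4 + 10·4 + 24·1 + 30·0 + 7·1 + 36·0 = 148
C: 17·3 + 15·0 + 10·2 + 24·0 + 30·2 + 7·2 + 36·4 = 289
E: 17·0 + 15·1 + 10·3 + 24·4 + 30·3 + 7·0 + 36·2 = 303
B has the highest Borda score (420).

B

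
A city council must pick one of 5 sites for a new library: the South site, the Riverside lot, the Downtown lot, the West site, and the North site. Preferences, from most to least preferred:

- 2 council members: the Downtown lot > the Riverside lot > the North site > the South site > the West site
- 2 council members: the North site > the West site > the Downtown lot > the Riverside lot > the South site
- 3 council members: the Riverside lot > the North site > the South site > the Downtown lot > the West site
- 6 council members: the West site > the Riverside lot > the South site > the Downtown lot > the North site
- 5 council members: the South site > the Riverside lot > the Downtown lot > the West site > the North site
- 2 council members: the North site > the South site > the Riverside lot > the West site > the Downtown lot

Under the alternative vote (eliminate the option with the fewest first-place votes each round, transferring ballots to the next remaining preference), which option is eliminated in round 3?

the Riverside lot

Round 1: the South site 5, the Riverside lot 3, the Downtown lot 2, the West site 6, the North site 4. Eliminate the Downtown lot.
Round 2: the South site 5, the Riverside lot 5, the West site 6, the North site 4. Eliminate the North site.
Round 3: the South site 7, the Riverside lot 5, the West site 8. Eliminate the Riverside lot.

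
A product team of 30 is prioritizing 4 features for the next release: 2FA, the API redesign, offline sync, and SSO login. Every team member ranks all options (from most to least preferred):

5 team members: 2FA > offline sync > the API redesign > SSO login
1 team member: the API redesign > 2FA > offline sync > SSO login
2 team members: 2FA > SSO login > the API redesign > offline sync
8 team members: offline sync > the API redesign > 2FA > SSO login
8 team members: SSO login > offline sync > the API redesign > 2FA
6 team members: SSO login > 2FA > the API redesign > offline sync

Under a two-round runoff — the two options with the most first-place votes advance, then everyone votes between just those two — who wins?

SSO login

Round 1 first-place votes: 2FA 7, the API redesign 1, offline sync 8, SSO login 14.
SSO login and offline sync advance.
Runoff: SSO login is preferred to offline sync by 16 voters; offline sync by 14.
SSO login wins the runoff.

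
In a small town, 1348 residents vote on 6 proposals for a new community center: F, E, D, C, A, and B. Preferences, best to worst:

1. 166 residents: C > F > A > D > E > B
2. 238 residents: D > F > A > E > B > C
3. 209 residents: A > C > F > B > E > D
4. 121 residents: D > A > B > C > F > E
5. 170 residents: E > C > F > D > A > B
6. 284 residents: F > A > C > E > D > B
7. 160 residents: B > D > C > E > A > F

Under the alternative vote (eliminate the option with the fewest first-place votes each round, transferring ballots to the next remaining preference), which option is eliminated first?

Round 1: F 284, E 170, D 359, C 166, A 209, B 160. Eliminate B.

B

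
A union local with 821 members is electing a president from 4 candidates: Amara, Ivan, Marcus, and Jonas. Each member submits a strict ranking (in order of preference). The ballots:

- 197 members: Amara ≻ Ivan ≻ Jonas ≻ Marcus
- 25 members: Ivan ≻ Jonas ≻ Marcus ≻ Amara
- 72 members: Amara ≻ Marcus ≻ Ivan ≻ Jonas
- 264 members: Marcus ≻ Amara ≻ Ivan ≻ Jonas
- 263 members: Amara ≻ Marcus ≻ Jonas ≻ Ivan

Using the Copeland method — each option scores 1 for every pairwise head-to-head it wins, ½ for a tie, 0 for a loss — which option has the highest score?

Amara

Amara: beats Ivan, Marcus, and Jonas → score 3.
Ivan: beats Jonas; loses to Amara and Marcus → score 1.
Marcus: beats Ivan and Jonas; loses to Amara → score 2.
Jonas: loses to Amara, Ivan, and Marcus → score 0.
Amara has the best pairwise record.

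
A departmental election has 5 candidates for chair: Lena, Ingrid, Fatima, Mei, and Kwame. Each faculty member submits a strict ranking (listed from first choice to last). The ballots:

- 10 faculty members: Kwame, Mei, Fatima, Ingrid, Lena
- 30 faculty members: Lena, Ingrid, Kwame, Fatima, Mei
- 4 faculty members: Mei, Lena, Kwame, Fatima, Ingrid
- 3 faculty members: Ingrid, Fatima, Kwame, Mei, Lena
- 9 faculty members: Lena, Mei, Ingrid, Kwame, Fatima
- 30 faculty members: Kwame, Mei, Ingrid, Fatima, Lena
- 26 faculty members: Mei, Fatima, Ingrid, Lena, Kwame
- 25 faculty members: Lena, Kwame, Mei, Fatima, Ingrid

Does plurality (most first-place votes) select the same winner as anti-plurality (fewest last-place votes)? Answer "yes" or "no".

Plurality — first-place votes: Lena 64, Ingrid 3, Fatima 0, Mei 30, Kwame 40. Winner: Lena.
Anti-plurality — last-place votes: Lena 43, Ingrid 29, Fatima 9, Mei 30, Kwame 26. Winner: Fatima.
The two methods disagree.

no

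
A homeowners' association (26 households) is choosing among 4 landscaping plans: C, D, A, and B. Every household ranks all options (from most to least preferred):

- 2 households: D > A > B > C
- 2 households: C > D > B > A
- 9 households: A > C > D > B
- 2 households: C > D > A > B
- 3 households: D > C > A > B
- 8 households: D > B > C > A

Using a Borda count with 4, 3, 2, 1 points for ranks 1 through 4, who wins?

D

C: 2·1 + 2·4 + 9·3 + 2·4 + 3·3 + 8·2 = 70
D: 2·4 + 2·3 + 9·2 + 2·3 + 3·4 + 8·4 = 82
A: 2·3 + 2·1 + 9·4 + 2·2 + 3·2 + 8·1 = 62
B: 2·2 + 2·2 + 9·1 + 2·1 + 3·1 + 8·3 = 46
D has the highest Borda score (82).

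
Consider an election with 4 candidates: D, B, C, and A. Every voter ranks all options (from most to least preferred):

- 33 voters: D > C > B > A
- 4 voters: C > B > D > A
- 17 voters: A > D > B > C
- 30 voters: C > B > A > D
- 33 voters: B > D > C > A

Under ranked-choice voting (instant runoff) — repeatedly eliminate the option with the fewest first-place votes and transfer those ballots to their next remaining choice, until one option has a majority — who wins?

D

Round 1: D 33, B 33, C 34, A 17. Eliminate A.
Round 2: D 50, B 33, C 34. Eliminate B.
Round 3: D 83, C 34. D has a majority.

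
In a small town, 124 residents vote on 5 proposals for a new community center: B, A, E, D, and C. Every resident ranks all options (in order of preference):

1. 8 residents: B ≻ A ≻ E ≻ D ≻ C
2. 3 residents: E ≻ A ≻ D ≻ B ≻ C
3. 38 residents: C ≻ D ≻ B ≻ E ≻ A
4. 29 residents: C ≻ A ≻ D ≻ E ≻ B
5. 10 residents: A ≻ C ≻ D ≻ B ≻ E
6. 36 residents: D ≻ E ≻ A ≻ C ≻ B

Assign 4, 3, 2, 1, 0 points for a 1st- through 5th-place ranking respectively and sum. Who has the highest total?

B: 8·4 + 3·1 + 38·2 + 29·0 + 10·1 + 36·0 = 121
A: 8·3 + 3·3 + 38·0 + 29·3 + 10·4 + 36·2 = 232
E: 8·2 + 3·4 + 38·1 + 29·1 + 10·0 + 36·3 = 203
D: 8·1 + 3·2 + 38·3 + 29·2 + 10·2 + 36·4 = 350
C: 8·0 + 3·0 + 38·4 + 29·4 + 10·3 + 36·1 = 334
D has the highest Borda score (350).

D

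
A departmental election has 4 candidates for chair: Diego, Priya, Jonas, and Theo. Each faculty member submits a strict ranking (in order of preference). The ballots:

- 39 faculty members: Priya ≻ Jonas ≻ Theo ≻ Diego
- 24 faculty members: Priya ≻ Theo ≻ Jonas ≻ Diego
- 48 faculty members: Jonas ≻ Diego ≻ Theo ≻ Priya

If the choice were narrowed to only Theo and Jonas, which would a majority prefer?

Voters preferring Theo to Jonas: 24; preferring Jonas to Theo: 87.
Jonas wins the head-to-head.

Jonas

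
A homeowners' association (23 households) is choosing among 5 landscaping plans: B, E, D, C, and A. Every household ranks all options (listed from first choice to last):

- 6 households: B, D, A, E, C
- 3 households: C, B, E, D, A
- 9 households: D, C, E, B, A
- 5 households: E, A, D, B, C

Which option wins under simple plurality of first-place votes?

First-place votes: B 6, E 5, D 9, C 3, A 0.
D has the most first-place votes.

D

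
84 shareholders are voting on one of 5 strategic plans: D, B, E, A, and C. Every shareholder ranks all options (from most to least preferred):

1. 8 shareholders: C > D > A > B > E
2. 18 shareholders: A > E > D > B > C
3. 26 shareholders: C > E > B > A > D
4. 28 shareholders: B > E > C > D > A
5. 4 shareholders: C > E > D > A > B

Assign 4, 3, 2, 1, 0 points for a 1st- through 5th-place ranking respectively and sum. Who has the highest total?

D: 8·3 + 18·2 + 26·0 + 28·1 + 4·2 = 96
B: 8·1 + 18·1 + 26·2 + 28·4 + 4·0 = 190
E: 8·0 + 18·3 + 26·3 + 28·3 + 4·3 = 228
A: 8·2 + 18·4 + 26·1 + 28·0 + 4·1 = 118
C: 8·4 + 18·0 + 26·4 + 28·2 + 4·4 = 208
E has the highest Borda score (228).

E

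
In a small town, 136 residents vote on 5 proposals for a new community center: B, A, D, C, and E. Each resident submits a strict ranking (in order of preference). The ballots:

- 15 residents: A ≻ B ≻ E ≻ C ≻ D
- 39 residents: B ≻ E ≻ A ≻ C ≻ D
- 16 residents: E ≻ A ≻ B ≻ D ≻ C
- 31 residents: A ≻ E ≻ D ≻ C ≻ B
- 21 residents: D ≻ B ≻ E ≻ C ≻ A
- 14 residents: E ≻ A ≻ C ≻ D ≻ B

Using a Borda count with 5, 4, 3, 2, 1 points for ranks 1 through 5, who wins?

E

B: 15·4 + 39·5 + 16·3 + 31·1 + 21·4 + 14·1 = 432
A: 15·5 + 39·3 + 16·4 + 31·5 + 21·1 + 14·4 = 488
D: 15·1 + 39·1 + 16·2 + 31·3 + 21·5 + 14·2 = 312
C: 15·2 + 39·2 + 16·1 + 31·2 + 21·2 + 14·3 = 270
E: 15·3 + 39·4 + 16·5 + 31·4 + 21·3 + 14·5 = 538
E has the highest Borda score (538).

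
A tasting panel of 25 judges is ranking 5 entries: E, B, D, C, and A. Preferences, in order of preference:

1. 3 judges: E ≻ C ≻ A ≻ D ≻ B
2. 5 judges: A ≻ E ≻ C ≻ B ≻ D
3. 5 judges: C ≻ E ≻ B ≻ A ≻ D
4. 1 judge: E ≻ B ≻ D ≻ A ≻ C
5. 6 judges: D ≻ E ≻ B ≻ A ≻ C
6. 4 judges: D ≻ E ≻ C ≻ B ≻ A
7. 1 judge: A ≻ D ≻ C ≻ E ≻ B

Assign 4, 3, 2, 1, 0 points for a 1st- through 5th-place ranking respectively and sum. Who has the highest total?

E

E: 3·4 + 5·3 + 5·3 + 1·4 + 6·3 + 4·3 + 1·1 = 77
B: 3·0 + 5·1 + 5·2 + 1·3 + 6·2 + 4·1 + 1·0 = 34
D: 3·1 + 5·0 + 5·0 + 1·2 + 6·4 + 4·4 + 1·3 = 48
C: 3·3 + 5·2 + 5·4 + 1·0 + 6·0 + 4·2 + 1·2 = 49
A: 3·2 + 5·4 + 5·1 + 1·1 + 6·1 + 4·0 + 1·4 = 42
E has the highest Borda score (77).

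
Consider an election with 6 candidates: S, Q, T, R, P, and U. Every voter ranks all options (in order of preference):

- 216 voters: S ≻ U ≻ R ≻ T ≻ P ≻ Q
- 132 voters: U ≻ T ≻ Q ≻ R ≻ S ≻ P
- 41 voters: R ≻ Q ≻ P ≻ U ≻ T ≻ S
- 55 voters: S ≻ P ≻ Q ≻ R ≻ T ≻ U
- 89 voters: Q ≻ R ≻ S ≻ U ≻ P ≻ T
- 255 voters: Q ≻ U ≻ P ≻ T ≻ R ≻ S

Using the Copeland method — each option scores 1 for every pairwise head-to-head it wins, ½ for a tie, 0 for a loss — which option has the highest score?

Q

S: beats P; loses to Q, T, R, and U → score 1.
Q: beats S, T, R, P, and U → score 5.
T: beats S; loses to Q, R, P, and U → score 1.
R: beats S, T, and P; loses to Q and U → score 3.
P: beats T; loses to S, Q, R, and U → score 1.
U: beats S, T, R, and P; loses to Q → score 4.
Q has the best pairwise record.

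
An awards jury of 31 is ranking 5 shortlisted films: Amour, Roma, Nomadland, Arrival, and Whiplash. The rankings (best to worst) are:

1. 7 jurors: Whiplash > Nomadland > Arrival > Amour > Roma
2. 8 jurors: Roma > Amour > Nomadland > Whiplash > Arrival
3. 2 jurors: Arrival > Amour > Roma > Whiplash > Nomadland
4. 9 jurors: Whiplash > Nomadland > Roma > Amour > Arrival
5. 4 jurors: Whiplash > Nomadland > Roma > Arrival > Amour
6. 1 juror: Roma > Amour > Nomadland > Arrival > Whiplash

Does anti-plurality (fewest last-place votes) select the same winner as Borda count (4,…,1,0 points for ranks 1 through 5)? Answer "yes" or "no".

Anti-plurality — last-place votes: Amour 4, Roma 7, Nomadland 2, Arrival 17, Whiplash 1. Winner: Whiplash.
Borda — scores: Amour 49, Roma 66, Nomadland 78, Arrival 27, Whiplash 90. Winner: Whiplash.
The two methods agree.

yes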